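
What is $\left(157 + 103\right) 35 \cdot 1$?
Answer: $9100$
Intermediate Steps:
$\left(157 + 103\right) 35 \cdot 1 = 260 \cdot 35 = 9100$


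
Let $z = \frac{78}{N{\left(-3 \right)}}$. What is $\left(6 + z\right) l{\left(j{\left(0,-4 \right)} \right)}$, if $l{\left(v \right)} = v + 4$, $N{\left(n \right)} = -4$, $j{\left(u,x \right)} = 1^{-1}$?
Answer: $- \frac{135}{2} \approx -67.5$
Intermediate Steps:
$j{\left(u,x \right)} = 1$
$l{\left(v \right)} = 4 + v$
$z = - \frac{39}{2}$ ($z = \frac{78}{-4} = 78 \left(- \frac{1}{4}\right) = - \frac{39}{2} \approx -19.5$)
$\left(6 + z\right) l{\left(j{\left(0,-4 \right)} \right)} = \left(6 - \frac{39}{2}\right) \left(4 + 1\right) = \left(- \frac{27}{2}\right) 5 = - \frac{135}{2}$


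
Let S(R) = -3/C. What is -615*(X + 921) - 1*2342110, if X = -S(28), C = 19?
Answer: -55263820/19 ≈ -2.9086e+6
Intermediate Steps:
S(R) = -3/19
X = 3/19 (X = -1*(-3/19) = 3/19 ≈ 0.15789)
-615*(X + 921) - 1*2342110 = -615*(3/19 + 921) - 1*2342110 = -615*17502/19 - 2342110 = -10763730/19 - 2342110 = -55263820/19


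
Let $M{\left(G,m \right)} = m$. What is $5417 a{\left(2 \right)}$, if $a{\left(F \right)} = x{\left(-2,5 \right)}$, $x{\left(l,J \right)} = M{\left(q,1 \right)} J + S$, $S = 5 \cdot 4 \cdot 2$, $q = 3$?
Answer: $243765$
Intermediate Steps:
$S = 40$ ($S = 20 \cdot 2 = 40$)
$x{\left(l,J \right)} = 40 + J$ ($x{\left(l,J \right)} = 1 J + 40 = J + 40 = 40 + J$)
$a{\left(F \right)} = 45$ ($a{\left(F \right)} = 40 + 5 = 45$)
$5417 a{\left(2 \right)} = 5417 \cdot 45 = 243765$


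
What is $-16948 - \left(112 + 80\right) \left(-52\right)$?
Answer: $-6964$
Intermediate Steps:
$-16948 - \left(112 + 80\right) \left(-52\right) = -16948 - 192 \left(-52\right) = -16948 - -9984 = -16948 + 9984 = -6964$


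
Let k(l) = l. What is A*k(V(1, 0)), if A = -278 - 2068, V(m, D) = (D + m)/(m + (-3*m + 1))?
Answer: 2346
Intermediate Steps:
V(m, D) = (D + m)/(1 - 2*m) (V(m, D) = (D + m)/(m + (1 - 3*m)) = (D + m)/(1 - 2*m))
A = -2346
A*k(V(1, 0)) = -2346*(-1*0 - 1*1)/(-1 + 2*1) = -2346*(0 - 1)/(-1 + 2) = -2346*(-1)/1 = -2346*(-1) = 2346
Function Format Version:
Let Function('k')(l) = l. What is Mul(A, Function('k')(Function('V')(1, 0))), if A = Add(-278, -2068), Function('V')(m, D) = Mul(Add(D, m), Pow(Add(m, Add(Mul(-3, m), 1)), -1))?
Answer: 2346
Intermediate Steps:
Function('V')(m, D) = Mul(Pow(Add(1, Mul(-2, m)), -1), Add(D, m)) (Function('V')(m, D) = Mul(Add(D, m), Pow(Add(m, Add(1, Mul(-3, m))), -1)) = Mul(Add(D, m), Pow(Add(1, Mul(-2, m)), -1)) = Mul(Pow(Add(1, Mul(-2, m)), -1), Add(D, m)))
A = -2346
Mul(A, Function('k')(Function('V')(1, 0))) = Mul(-2346, Mul(Pow(Add(-1, Mul(2, 1)), -1), Add(Mul(-1, 0), Mul(-1, 1)))) = Mul(-2346, Mul(Pow(Add(-1, 2), -1), Add(0, -1))) = Mul(-2346, Mul(Pow(1, -1), -1)) = Mul(-2346, Mul(1, -1)) = Mul(-2346, -1) = 2346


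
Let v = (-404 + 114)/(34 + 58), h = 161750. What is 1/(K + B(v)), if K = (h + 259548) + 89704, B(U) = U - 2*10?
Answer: 46/23505027 ≈ 1.9570e-6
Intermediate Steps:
v = -145/46 (v = -290/92 = -290*1/92 = -145/46 ≈ -3.1522)
B(U) = -20 + U (B(U) = U - 20 = -20 + U)
K = 511002 (K = (161750 + 259548) + 89704 = 421298 + 89704 = 511002)
1/(K + B(v)) = 1/(511002 + (-20 - 145/46)) = 1/(511002 - 1065/46) = 1/(23505027/46) = 46/23505027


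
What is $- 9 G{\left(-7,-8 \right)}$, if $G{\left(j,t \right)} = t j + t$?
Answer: $-432$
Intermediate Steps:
$G{\left(j,t \right)} = t + j t$ ($G{\left(j,t \right)} = j t + t = t + j t$)
$- 9 G{\left(-7,-8 \right)} = - 9 \left(- 8 \left(1 - 7\right)\right) = - 9 \left(\left(-8\right) \left(-6\right)\right) = \left(-9\right) 48 = -432$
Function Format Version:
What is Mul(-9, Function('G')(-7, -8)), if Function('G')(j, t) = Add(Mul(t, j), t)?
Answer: -432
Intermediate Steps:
Function('G')(j, t) = Add(t, Mul(j, t)) (Function('G')(j, t) = Add(Mul(j, t), t) = Add(t, Mul(j, t)))
Mul(-9, Function('G')(-7, -8)) = Mul(-9, Mul(-8, Add(1, -7))) = Mul(-9, Mul(-8, -6)) = Mul(-9, 48) = -432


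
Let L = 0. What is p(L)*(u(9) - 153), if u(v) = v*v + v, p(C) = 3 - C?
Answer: -189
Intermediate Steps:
u(v) = v + v² (u(v) = v² + v = v + v²)
p(L)*(u(9) - 153) = (3 - 1*0)*(9*(1 + 9) - 153) = (3 + 0)*(9*10 - 153) = 3*(90 - 153) = 3*(-63) = -189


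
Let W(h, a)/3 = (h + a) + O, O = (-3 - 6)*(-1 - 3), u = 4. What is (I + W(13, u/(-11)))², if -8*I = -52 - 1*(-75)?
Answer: 158432569/7744 ≈ 20459.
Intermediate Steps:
O = 36 (O = -9*(-4) = 36)
W(h, a) = 108 + 3*a + 3*h (W(h, a) = 3*((h + a) + 36) = 3*((a + h) + 36) = 3*(36 + a + h) = 108 + 3*a + 3*h)
I = -23/8 (I = -(-52 - 1*(-75))/8 = -(-52 + 75)/8 = -⅛*23 = -23/8 ≈ -2.8750)
(I + W(13, u/(-11)))² = (-23/8 + (108 + 3*(4/(-11)) + 3*13))² = (-23/8 + (108 + 3*(4*(-1/11)) + 39))² = (-23/8 + (108 + 3*(-4/11) + 39))² = (-23/8 + (108 - 12/11 + 39))² = (-23/8 + 1605/11)² = (12587/88)² = 158432569/7744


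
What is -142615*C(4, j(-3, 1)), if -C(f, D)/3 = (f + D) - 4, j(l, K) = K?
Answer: 427845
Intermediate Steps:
C(f, D) = 12 - 3*D - 3*f (C(f, D) = -3*((f + D) - 4) = -3*((D + f) - 4) = -3*(-4 + D + f) = 12 - 3*D - 3*f)
-142615*C(4, j(-3, 1)) = -142615*(12 - 3*1 - 3*4) = -142615*(12 - 3 - 12) = -142615*(-3) = 427845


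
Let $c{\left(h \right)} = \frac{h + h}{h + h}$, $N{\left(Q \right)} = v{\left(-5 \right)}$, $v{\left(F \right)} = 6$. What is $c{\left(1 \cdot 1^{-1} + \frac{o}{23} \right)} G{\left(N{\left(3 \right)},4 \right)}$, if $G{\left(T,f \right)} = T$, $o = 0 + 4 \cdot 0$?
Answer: $6$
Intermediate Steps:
$N{\left(Q \right)} = 6$
$o = 0$ ($o = 0 + 0 = 0$)
$c{\left(h \right)} = 1$ ($c{\left(h \right)} = \frac{2 h}{2 h} = 2 h \frac{1}{2 h} = 1$)
$c{\left(1 \cdot 1^{-1} + \frac{o}{23} \right)} G{\left(N{\left(3 \right)},4 \right)} = 1 \cdot 6 = 6$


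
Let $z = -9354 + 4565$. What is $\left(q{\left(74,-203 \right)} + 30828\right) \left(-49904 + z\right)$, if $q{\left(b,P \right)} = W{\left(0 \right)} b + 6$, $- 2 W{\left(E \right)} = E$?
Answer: $-1686403962$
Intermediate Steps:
$W{\left(E \right)} = - \frac{E}{2}$
$q{\left(b,P \right)} = 6$ ($q{\left(b,P \right)} = \left(- \frac{1}{2}\right) 0 b + 6 = 0 b + 6 = 0 + 6 = 6$)
$z = -4789$
$\left(q{\left(74,-203 \right)} + 30828\right) \left(-49904 + z\right) = \left(6 + 30828\right) \left(-49904 - 4789\right) = 30834 \left(-54693\right) = -1686403962$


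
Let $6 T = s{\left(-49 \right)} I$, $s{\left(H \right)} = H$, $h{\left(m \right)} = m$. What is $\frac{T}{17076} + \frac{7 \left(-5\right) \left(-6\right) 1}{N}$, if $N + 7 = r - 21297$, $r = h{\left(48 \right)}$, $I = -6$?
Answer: $- \frac{79513}{11342733} \approx -0.00701$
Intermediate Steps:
$r = 48$
$T = 49$ ($T = \frac{\left(-49\right) \left(-6\right)}{6} = \frac{1}{6} \cdot 294 = 49$)
$N = -21256$ ($N = -7 + \left(48 - 21297\right) = -7 - 21249 = -21256$)
$\frac{T}{17076} + \frac{7 \left(-5\right) \left(-6\right) 1}{N} = \frac{49}{17076} + \frac{7 \left(-5\right) \left(-6\right) 1}{-21256} = 49 \cdot \frac{1}{17076} + \left(-35\right) \left(-6\right) 1 \left(- \frac{1}{21256}\right) = \frac{49}{17076} + 210 \cdot 1 \left(- \frac{1}{21256}\right) = \frac{49}{17076} + 210 \left(- \frac{1}{21256}\right) = \frac{49}{17076} - \frac{105}{10628} = - \frac{79513}{11342733}$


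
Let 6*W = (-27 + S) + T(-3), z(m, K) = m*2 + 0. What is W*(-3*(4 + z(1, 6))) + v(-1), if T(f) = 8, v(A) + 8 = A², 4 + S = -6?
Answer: 80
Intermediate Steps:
S = -10 (S = -4 - 6 = -10)
v(A) = -8 + A²
z(m, K) = 2*m (z(m, K) = 2*m + 0 = 2*m)
W = -29/6 (W = ((-27 - 10) + 8)/6 = (-37 + 8)/6 = (⅙)*(-29) = -29/6 ≈ -4.8333)
W*(-3*(4 + z(1, 6))) + v(-1) = -(-29)*(4 + 2*1)/2 + (-8 + (-1)²) = -(-29)*(4 + 2)/2 + (-8 + 1) = -(-29)*6/2 - 7 = -29/6*(-18) - 7 = 87 - 7 = 80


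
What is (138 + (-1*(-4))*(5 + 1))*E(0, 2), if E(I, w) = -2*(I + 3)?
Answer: -972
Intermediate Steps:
E(I, w) = -6 - 2*I (E(I, w) = -2*(3 + I) = -6 - 2*I)
(138 + (-1*(-4))*(5 + 1))*E(0, 2) = (138 + (-1*(-4))*(5 + 1))*(-6 - 2*0) = (138 + 4*6)*(-6 + 0) = (138 + 24)*(-6) = 162*(-6) = -972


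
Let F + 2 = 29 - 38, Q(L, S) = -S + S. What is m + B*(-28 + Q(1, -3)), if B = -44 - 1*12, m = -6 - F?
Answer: 1573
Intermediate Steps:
Q(L, S) = 0
F = -11 (F = -2 + (29 - 38) = -2 - 9 = -11)
m = 5 (m = -6 - 1*(-11) = -6 + 11 = 5)
B = -56 (B = -44 - 12 = -56)
m + B*(-28 + Q(1, -3)) = 5 - 56*(-28 + 0) = 5 - 56*(-28) = 5 + 1568 = 1573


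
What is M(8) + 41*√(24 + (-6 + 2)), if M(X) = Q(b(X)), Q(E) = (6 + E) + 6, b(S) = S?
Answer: 20 + 82*√5 ≈ 203.36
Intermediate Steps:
Q(E) = 12 + E
M(X) = 12 + X
M(8) + 41*√(24 + (-6 + 2)) = (12 + 8) + 41*√(24 + (-6 + 2)) = 20 + 41*√(24 - 4) = 20 + 41*√20 = 20 + 41*(2*√5) = 20 + 82*√5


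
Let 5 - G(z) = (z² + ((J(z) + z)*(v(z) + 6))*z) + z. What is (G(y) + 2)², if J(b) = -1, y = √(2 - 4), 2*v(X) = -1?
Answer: 719/2 + 180*I*√2 ≈ 359.5 + 254.56*I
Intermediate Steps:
v(X) = -½ (v(X) = (½)*(-1) = -½)
y = I*√2 (y = √(-2) = I*√2 ≈ 1.4142*I)
G(z) = 5 - z - z² - z*(-11/2 + 11*z/2) (G(z) = 5 - ((z² + ((-1 + z)*(-½ + 6))*z) + z) = 5 - ((z² + ((-1 + z)*(11/2))*z) + z) = 5 - ((z² + (-11/2 + 11*z/2)*z) + z) = 5 - ((z² + z*(-11/2 + 11*z/2)) + z) = 5 - (z + z² + z*(-11/2 + 11*z/2)) = 5 + (-z - z² - z*(-11/2 + 11*z/2)) = 5 - z - z² - z*(-11/2 + 11*z/2))
(G(y) + 2)² = ((5 - 13*(I*√2)²/2 + 9*(I*√2)/2) + 2)² = ((5 - 13/2*(-2) + 9*I*√2/2) + 2)² = ((5 + 13 + 9*I*√2/2) + 2)² = ((18 + 9*I*√2/2) + 2)² = (20 + 9*I*√2/2)²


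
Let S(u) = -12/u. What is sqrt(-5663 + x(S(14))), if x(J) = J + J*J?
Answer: I*sqrt(277493)/7 ≈ 75.254*I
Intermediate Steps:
x(J) = J + J**2
sqrt(-5663 + x(S(14))) = sqrt(-5663 + (-12/14)*(1 - 12/14)) = sqrt(-5663 + (-12*1/14)*(1 - 12*1/14)) = sqrt(-5663 - 6*(1 - 6/7)/7) = sqrt(-5663 - 6/7*1/7) = sqrt(-5663 - 6/49) = sqrt(-277493/49) = I*sqrt(277493)/7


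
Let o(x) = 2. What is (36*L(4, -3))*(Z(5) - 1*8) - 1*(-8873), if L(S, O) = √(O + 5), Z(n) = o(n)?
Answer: 8873 - 216*√2 ≈ 8567.5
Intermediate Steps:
Z(n) = 2
L(S, O) = √(5 + O)
(36*L(4, -3))*(Z(5) - 1*8) - 1*(-8873) = (36*√(5 - 3))*(2 - 1*8) - 1*(-8873) = (36*√2)*(2 - 8) + 8873 = (36*√2)*(-6) + 8873 = -216*√2 + 8873 = 8873 - 216*√2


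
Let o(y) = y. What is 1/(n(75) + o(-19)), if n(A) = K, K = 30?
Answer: 1/11 ≈ 0.090909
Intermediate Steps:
n(A) = 30
1/(n(75) + o(-19)) = 1/(30 - 19) = 1/11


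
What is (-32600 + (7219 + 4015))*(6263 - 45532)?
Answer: 839021454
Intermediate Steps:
(-32600 + (7219 + 4015))*(6263 - 45532) = (-32600 + 11234)*(-39269) = -21366*(-39269) = 839021454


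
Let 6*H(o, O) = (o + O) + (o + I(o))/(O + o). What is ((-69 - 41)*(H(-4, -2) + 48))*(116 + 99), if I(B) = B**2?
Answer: -3311000/3 ≈ -1.1037e+6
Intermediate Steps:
H(o, O) = O/6 + o/6 + (o + o**2)/(6*(O + o)) (H(o, O) = ((o + O) + (o + o**2)/(O + o))/6 = ((O + o) + (o + o**2)/(O + o))/6 = (O + o + (o + o**2)/(O + o))/6 = O/6 + o/6 + (o + o**2)/(6*(O + o)))
((-69 - 41)*(H(-4, -2) + 48))*(116 + 99) = ((-69 - 41)*((-4 + (-2)**2 + 2*(-4)**2 + 2*(-2)*(-4))/(6*(-2 - 4)) + 48))*(116 + 99) = -110*((1/6)*(-4 + 4 + 2*16 + 16)/(-6) + 48)*215 = -110*((1/6)*(-1/6)*(-4 + 4 + 32 + 16) + 48)*215 = -110*((1/6)*(-1/6)*48 + 48)*215 = -110*(-4/3 + 48)*215 = -110*140/3*215 = -15400/3*215 = -3311000/3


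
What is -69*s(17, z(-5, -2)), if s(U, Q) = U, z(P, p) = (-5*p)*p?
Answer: -1173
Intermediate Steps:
z(P, p) = -5*p²
-69*s(17, z(-5, -2)) = -69*17 = -1173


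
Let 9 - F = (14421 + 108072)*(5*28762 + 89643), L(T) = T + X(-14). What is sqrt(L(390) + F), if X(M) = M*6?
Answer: I*sqrt(28596358014) ≈ 1.691e+5*I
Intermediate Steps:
X(M) = 6*M
L(T) = -84 + T (L(T) = T + 6*(-14) = T - 84 = -84 + T)
F = -28596358320 (F = 9 - (14421 + 108072)*(5*28762 + 89643) = 9 - 122493*(143810 + 89643) = 9 - 122493*233453 = 9 - 1*28596358329 = 9 - 28596358329 = -28596358320)
sqrt(L(390) + F) = sqrt((-84 + 390) - 28596358320) = sqrt(306 - 28596358320) = sqrt(-28596358014) = I*sqrt(28596358014)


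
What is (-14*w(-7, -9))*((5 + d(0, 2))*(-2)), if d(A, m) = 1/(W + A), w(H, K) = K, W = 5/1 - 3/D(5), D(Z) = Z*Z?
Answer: -80010/61 ≈ -1311.6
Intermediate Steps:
D(Z) = Z²
W = 122/25 (W = 5/1 - 3/(5²) = 5*1 - 3/25 = 5 - 3*1/25 = 5 - 3/25 = 122/25 ≈ 4.8800)
d(A, m) = 1/(122/25 + A)
(-14*w(-7, -9))*((5 + d(0, 2))*(-2)) = (-14*(-9))*((5 + 25/(122 + 25*0))*(-2)) = 126*((5 + 25/(122 + 0))*(-2)) = 126*((5 + 25/122)*(-2)) = 126*((635/122)*(-2)) = 126*(-635/61) = -80010/61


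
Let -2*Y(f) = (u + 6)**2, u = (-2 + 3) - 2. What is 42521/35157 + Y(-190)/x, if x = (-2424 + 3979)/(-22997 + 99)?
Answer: 2025786496/10933827 ≈ 185.28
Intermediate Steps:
x = -1555/22898 (x = 1555/(-22898) = 1555*(-1/22898) = -1555/22898 ≈ -0.067910)
u = -1 (u = 1 - 2 = -1)
Y(f) = -25/2 (Y(f) = -(-1 + 6)**2/2 = -1/2*5**2 = -1/2*25 = -25/2)
42521/35157 + Y(-190)/x = 42521/35157 - 25/(2*(-1555/22898)) = 42521*(1/35157) - 25/2*(-22898/1555) = 42521/35157 + 57245/311 = 2025786496/10933827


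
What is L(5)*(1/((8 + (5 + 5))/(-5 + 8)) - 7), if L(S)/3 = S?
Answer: -205/2 ≈ -102.50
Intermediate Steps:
L(S) = 3*S
L(5)*(1/((8 + (5 + 5))/(-5 + 8)) - 7) = (3*5)*(1/((8 + (5 + 5))/(-5 + 8)) - 7) = 15*(1/((8 + 10)/3) - 7) = 15*(1/(18*(1/3)) - 7) = 15*(1/6 - 7) = 15*(-41/6) = -205/2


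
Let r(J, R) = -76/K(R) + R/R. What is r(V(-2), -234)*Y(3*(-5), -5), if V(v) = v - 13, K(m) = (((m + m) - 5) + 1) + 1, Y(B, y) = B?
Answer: -2735/157 ≈ -17.420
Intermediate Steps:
K(m) = -3 + 2*m (K(m) = ((2*m - 5) + 1) + 1 = ((-5 + 2*m) + 1) + 1 = (-4 + 2*m) + 1 = -3 + 2*m)
V(v) = -13 + v
r(J, R) = 1 - 76/(-3 + 2*R) (r(J, R) = -76/(-3 + 2*R) + R/R = -76/(-3 + 2*R) + 1 = 1 - 76/(-3 + 2*R))
r(V(-2), -234)*Y(3*(-5), -5) = ((-79 + 2*(-234))/(-3 + 2*(-234)))*(3*(-5)) = ((-79 - 468)/(-3 - 468))*(-15) = (-547/(-471))*(-15) = -1/471*(-547)*(-15) = (547/471)*(-15) = -2735/157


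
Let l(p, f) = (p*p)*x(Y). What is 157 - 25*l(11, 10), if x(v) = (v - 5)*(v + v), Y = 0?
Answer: 157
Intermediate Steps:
x(v) = 2*v*(-5 + v) (x(v) = (-5 + v)*(2*v) = 2*v*(-5 + v))
l(p, f) = 0 (l(p, f) = (p*p)*(2*0*(-5 + 0)) = p²*(2*0*(-5)) = p²*0 = 0)
157 - 25*l(11, 10) = 157 - 25*0 = 157 + 0 = 157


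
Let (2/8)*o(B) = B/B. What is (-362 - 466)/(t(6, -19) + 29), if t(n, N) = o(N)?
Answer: -276/11 ≈ -25.091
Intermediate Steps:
o(B) = 4 (o(B) = 4*(B/B) = 4*1 = 4)
t(n, N) = 4
(-362 - 466)/(t(6, -19) + 29) = (-362 - 466)/(4 + 29) = -828/33 = -828*1/33 = -276/11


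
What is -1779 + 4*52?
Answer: -1571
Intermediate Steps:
-1779 + 4*52 = -1779 + 208 = -1571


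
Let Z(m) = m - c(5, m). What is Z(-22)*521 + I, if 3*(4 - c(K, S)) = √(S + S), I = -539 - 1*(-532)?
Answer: -13553 + 1042*I*√11/3 ≈ -13553.0 + 1152.0*I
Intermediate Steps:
I = -7 (I = -539 + 532 = -7)
c(K, S) = 4 - √2*√S/3 (c(K, S) = 4 - √(S + S)/3 = 4 - √2*√S/3)
Z(m) = -4 + m + √2*√m/3 (Z(m) = m - (4 - √2*√m/3) = m + (-4 + √2*√m/3) = -4 + m + √2*√m/3)
Z(-22)*521 + I = (-4 - 22 + √2*√(-22)/3)*521 - 7 = (-4 - 22 + √2*(I*√22)/3)*521 - 7 = (-4 - 22 + 2*I*√11/3)*521 - 7 = (-26 + 2*I*√11/3)*521 - 7 = (-13546 + 1042*I*√11/3) - 7 = -13553 + 1042*I*√11/3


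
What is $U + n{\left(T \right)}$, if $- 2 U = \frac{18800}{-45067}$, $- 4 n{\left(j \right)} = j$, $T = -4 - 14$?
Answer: $\frac{424403}{90134} \approx 4.7086$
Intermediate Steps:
$T = -18$ ($T = -4 - 14 = -18$)
$n{\left(j \right)} = - \frac{j}{4}$
$U = \frac{9400}{45067}$ ($U = - \frac{18800 \frac{1}{-45067}}{2} = - \frac{18800 \left(- \frac{1}{45067}\right)}{2} = \left(- \frac{1}{2}\right) \left(- \frac{18800}{45067}\right) = \frac{9400}{45067} \approx 0.20858$)
$U + n{\left(T \right)} = \frac{9400}{45067} - - \frac{9}{2} = \frac{9400}{45067} + \frac{9}{2} = \frac{424403}{90134}$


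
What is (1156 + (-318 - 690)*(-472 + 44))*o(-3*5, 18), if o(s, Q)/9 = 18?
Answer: 70077960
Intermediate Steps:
o(s, Q) = 162 (o(s, Q) = 9*18 = 162)
(1156 + (-318 - 690)*(-472 + 44))*o(-3*5, 18) = (1156 + (-318 - 690)*(-472 + 44))*162 = (1156 - 1008*(-428))*162 = (1156 + 431424)*162 = 432580*162 = 70077960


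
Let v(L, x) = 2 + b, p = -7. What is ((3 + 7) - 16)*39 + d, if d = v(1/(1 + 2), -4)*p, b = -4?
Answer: -220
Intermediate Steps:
v(L, x) = -2 (v(L, x) = 2 - 4 = -2)
d = 14 (d = -2*(-7) = 14)
((3 + 7) - 16)*39 + d = ((3 + 7) - 16)*39 + 14 = (10 - 16)*39 + 14 = -6*39 + 14 = -234 + 14 = -220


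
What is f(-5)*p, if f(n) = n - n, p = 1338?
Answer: 0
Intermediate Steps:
f(n) = 0
f(-5)*p = 0*1338 = 0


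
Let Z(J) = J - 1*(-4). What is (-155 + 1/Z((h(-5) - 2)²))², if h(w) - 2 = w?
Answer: 20196036/841 ≈ 24014.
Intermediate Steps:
h(w) = 2 + w
Z(J) = 4 + J (Z(J) = J + 4 = 4 + J)
(-155 + 1/Z((h(-5) - 2)²))² = (-155 + 1/(4 + ((2 - 5) - 2)²))² = (-155 + 1/(4 + (-3 - 2)²))² = (-155 + 1/(4 + (-5)²))² = (-155 + 1/(4 + 25))² = (-155 + 1/29)² = (-4494/29)² = 20196036/841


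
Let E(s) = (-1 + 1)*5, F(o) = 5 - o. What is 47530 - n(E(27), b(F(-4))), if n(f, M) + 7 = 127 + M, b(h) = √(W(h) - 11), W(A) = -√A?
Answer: 47410 - I*√14 ≈ 47410.0 - 3.7417*I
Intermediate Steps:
E(s) = 0 (E(s) = 0*5 = 0)
b(h) = √(-11 - √h) (b(h) = √(-√h - 11) = √(-11 - √h))
n(f, M) = 120 + M (n(f, M) = -7 + (127 + M) = 120 + M)
47530 - n(E(27), b(F(-4))) = 47530 - (120 + √(-11 - √(5 - 1*(-4)))) = 47530 - (120 + √(-11 - √(5 + 4))) = 47530 - (120 + √(-11 - √9)) = 47530 - (120 + √(-11 - 1*3)) = 47530 - (120 + √(-11 - 3)) = 47530 - (120 + √(-14)) = 47530 - (120 + I*√14) = 47530 + (-120 - I*√14) = 47410 - I*√14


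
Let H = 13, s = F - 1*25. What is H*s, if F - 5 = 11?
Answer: -117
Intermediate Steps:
F = 16 (F = 5 + 11 = 16)
s = -9 (s = 16 - 1*25 = 16 - 25 = -9)
H*s = 13*(-9) = -117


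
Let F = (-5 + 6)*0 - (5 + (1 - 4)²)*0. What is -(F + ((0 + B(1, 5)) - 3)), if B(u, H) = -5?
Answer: 8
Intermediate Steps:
F = 0 (F = 1*0 - (5 + (-3)²)*0 = 0 - (5 + 9)*0 = 0 - 1*14*0 = 0 - 14*0 = 0 + 0 = 0)
-(F + ((0 + B(1, 5)) - 3)) = -(0 + ((0 - 5) - 3)) = -(0 + (-5 - 3)) = -(0 - 8) = -1*(-8) = 8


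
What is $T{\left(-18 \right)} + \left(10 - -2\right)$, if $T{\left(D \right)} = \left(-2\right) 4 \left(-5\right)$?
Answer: $52$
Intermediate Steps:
$T{\left(D \right)} = 40$ ($T{\left(D \right)} = \left(-8\right) \left(-5\right) = 40$)
$T{\left(-18 \right)} + \left(10 - -2\right) = 40 + \left(10 - -2\right) = 40 + \left(10 + 2\right) = 40 + 12 = 52$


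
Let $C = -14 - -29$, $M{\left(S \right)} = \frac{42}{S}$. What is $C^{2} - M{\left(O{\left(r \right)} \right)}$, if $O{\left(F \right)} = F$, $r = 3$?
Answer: $211$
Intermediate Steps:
$C = 15$ ($C = -14 + 29 = 15$)
$C^{2} - M{\left(O{\left(r \right)} \right)} = 15^{2} - \frac{42}{3} = 225 - 42 \cdot \frac{1}{3} = 225 - 14 = 211$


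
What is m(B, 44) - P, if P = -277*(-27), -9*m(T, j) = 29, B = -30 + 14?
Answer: -67340/9 ≈ -7482.2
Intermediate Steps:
B = -16
m(T, j) = -29/9 (m(T, j) = -1/9*29 = -29/9)
P = 7479
m(B, 44) - P = -29/9 - 1*7479 = -29/9 - 7479 = -67340/9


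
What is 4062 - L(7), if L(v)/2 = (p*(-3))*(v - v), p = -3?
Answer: 4062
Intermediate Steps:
L(v) = 0 (L(v) = 2*((-3*(-3))*(v - v)) = 2*(9*0) = 2*0 = 0)
4062 - L(7) = 4062 - 1*0 = 4062 + 0 = 4062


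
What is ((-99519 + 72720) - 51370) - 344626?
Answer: -422795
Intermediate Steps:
((-99519 + 72720) - 51370) - 344626 = (-26799 - 51370) - 344626 = -78169 - 344626 = -422795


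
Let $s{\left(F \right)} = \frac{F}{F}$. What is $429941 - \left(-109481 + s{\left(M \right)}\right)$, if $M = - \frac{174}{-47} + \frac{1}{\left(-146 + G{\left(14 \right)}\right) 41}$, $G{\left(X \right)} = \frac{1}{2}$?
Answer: $539421$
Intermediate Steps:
$G{\left(X \right)} = \frac{1}{2}$
$M = \frac{2075900}{560757}$ ($M = - \frac{174}{-47} + \frac{1}{\left(-146 + \frac{1}{2}\right) 41} = \left(-174\right) \left(- \frac{1}{47}\right) + \frac{1}{- \frac{291}{2}} \cdot \frac{1}{41} = \frac{174}{47} - \frac{2}{11931} = \frac{2075900}{560757} \approx 3.702$)
$s{\left(F \right)} = 1$
$429941 - \left(-109481 + s{\left(M \right)}\right) = 429941 - \left(-109481 + 1\right) = 429941 - -109480 = 429941 + 109480 = 539421$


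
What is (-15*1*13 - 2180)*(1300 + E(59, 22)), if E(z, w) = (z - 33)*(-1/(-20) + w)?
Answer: -8898175/2 ≈ -4.4491e+6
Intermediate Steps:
E(z, w) = (-33 + z)*(1/20 + w) (E(z, w) = (-33 + z)*(-1*(-1/20) + w) = (-33 + z)*(1/20 + w))
(-15*1*13 - 2180)*(1300 + E(59, 22)) = (-15*1*13 - 2180)*(1300 + (-33/20 - 33*22 + (1/20)*59 + 22*59)) = (-15*13 - 2180)*(1300 + (-33/20 - 726 + 59/20 + 1298)) = (-195 - 2180)*(1300 + 5733/10) = -2375*18733/10 = -8898175/2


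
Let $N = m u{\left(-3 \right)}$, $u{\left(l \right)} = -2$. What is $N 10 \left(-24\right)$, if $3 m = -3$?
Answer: $-480$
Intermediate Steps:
$m = -1$ ($m = \frac{1}{3} \left(-3\right) = -1$)
$N = 2$ ($N = \left(-1\right) \left(-2\right) = 2$)
$N 10 \left(-24\right) = 2 \cdot 10 \left(-24\right) = 20 \left(-24\right) = -480$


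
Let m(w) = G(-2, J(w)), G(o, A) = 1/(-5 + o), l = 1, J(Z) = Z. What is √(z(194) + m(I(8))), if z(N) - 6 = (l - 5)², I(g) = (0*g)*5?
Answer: 3*√119/7 ≈ 4.6752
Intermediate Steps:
I(g) = 0 (I(g) = 0*5 = 0)
z(N) = 22 (z(N) = 6 + (1 - 5)² = 6 + (-4)² = 6 + 16 = 22)
m(w) = -⅐ (m(w) = 1/(-5 - 2) = 1/(-7) = -⅐)
√(z(194) + m(I(8))) = √(22 - ⅐) = √(153/7) = 3*√119/7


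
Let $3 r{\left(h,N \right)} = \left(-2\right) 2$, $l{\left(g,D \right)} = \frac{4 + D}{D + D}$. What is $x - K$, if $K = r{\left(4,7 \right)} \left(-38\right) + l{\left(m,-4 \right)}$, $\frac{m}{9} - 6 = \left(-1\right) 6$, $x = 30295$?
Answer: $\frac{90733}{3} \approx 30244.0$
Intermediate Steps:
$m = 0$ ($m = 54 + 9 \left(\left(-1\right) 6\right) = 54 + 9 \left(-6\right) = 54 - 54 = 0$)
$l{\left(g,D \right)} = \frac{4 + D}{2 D}$
$r{\left(h,N \right)} = - \frac{4}{3}$ ($r{\left(h,N \right)} = \frac{\left(-2\right) 2}{3} = \frac{1}{3} \left(-4\right) = - \frac{4}{3}$)
$K = \frac{152}{3}$ ($K = \left(- \frac{4}{3}\right) \left(-38\right) + \frac{4 - 4}{2 \left(-4\right)} = \frac{152}{3} + \frac{1}{2} \left(- \frac{1}{4}\right) 0 = \frac{152}{3} + 0 = \frac{152}{3} \approx 50.667$)
$x - K = 30295 - \frac{152}{3} = \frac{90733}{3}$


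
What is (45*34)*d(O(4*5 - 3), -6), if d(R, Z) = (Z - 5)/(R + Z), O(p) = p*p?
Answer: -16830/283 ≈ -59.470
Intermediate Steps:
O(p) = p²
d(R, Z) = (-5 + Z)/(R + Z)
(45*34)*d(O(4*5 - 3), -6) = (45*34)*((-5 - 6)/((4*5 - 3)² - 6)) = 1530*(-11/((20 - 3)² - 6)) = 1530*(-11/(17² - 6)) = 1530*(-11/(289 - 6)) = 1530*(-11/283) = -16830/283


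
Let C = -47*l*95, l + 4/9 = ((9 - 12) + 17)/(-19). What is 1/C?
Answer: 9/47470 ≈ 0.00018959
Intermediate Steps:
l = -202/171 (l = -4/9 + ((9 - 12) + 17)/(-19) = -4/9 + (-3 + 17)*(-1/19) = -4/9 + 14*(-1/19) = -4/9 - 14/19 = -202/171 ≈ -1.1813)
C = 47470/9 (C = -47*(-202/171)*95 = (9494/171)*95 = 47470/9 ≈ 5274.4)
1/C = 1/(47470/9) = 9/47470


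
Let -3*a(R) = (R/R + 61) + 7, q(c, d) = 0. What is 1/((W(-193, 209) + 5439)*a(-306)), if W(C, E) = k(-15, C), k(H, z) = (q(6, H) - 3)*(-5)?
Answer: -1/125442 ≈ -7.9718e-6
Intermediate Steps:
k(H, z) = 15 (k(H, z) = (0 - 3)*(-5) = -3*(-5) = 15)
W(C, E) = 15
a(R) = -23 (a(R) = -((R/R + 61) + 7)/3 = -((1 + 61) + 7)/3 = -(62 + 7)/3 = -⅓*69 = -23)
1/((W(-193, 209) + 5439)*a(-306)) = 1/((15 + 5439)*(-23)) = -1/23/5454 = (1/5454)*(-1/23) = -1/125442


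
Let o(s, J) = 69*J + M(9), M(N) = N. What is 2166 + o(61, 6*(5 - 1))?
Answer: 3831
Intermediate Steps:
o(s, J) = 9 + 69*J (o(s, J) = 69*J + 9 = 9 + 69*J)
2166 + o(61, 6*(5 - 1)) = 2166 + (9 + 69*(6*(5 - 1))) = 2166 + (9 + 69*(6*4)) = 2166 + (9 + 69*24) = 2166 + (9 + 1656) = 2166 + 1665 = 3831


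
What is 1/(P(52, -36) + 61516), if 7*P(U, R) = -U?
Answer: 7/430560 ≈ 1.6258e-5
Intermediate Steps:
P(U, R) = -U/7 (P(U, R) = (-U)/7 = -U/7)
1/(P(52, -36) + 61516) = 1/(-⅐*52 + 61516) = 1/(-52/7 + 61516) = 1/(430560/7) = 7/430560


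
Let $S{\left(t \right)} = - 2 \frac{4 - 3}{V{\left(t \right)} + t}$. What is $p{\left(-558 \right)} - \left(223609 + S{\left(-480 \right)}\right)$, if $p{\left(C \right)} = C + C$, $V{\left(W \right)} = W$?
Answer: $- \frac{107868001}{480} \approx -2.2473 \cdot 10^{5}$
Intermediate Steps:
$p{\left(C \right)} = 2 C$
$S{\left(t \right)} = - \frac{1}{t}$ ($S{\left(t \right)} = - 2 \frac{4 - 3}{t + t} = - 2 \cdot 1 \frac{1}{2 t} = - 2 \frac{1}{2 t} = - \frac{1}{t}$)
$p{\left(-558 \right)} - \left(223609 + S{\left(-480 \right)}\right) = 2 \left(-558\right) - \left(223609 - \frac{1}{-480}\right) = -1116 - \left(223609 - - \frac{1}{480}\right) = -1116 - \frac{107332321}{480} = - \frac{107868001}{480}$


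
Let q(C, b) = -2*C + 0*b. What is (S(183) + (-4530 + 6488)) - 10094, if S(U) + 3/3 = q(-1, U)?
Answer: -8135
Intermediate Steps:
q(C, b) = -2*C (q(C, b) = -2*C + 0 = -2*C)
S(U) = 1 (S(U) = -1 - 2*(-1) = -1 + 2 = 1)
(S(183) + (-4530 + 6488)) - 10094 = (1 + (-4530 + 6488)) - 10094 = (1 + 1958) - 10094 = 1959 - 10094 = -8135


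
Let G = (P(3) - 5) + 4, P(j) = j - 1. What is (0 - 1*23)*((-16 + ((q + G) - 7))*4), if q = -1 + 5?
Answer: 1656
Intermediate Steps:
P(j) = -1 + j
G = 1 (G = ((-1 + 3) - 5) + 4 = (2 - 5) + 4 = -3 + 4 = 1)
q = 4
(0 - 1*23)*((-16 + ((q + G) - 7))*4) = (0 - 1*23)*((-16 + ((4 + 1) - 7))*4) = (0 - 23)*((-16 + (5 - 7))*4) = -23*(-16 - 2)*4 = -(-414)*4 = -23*(-72) = 1656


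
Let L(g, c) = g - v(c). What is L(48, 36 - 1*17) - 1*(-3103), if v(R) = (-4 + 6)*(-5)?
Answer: 3161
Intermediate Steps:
v(R) = -10 (v(R) = 2*(-5) = -10)
L(g, c) = 10 + g (L(g, c) = g - 1*(-10) = g + 10 = 10 + g)
L(48, 36 - 1*17) - 1*(-3103) = (10 + 48) - 1*(-3103) = 58 + 3103 = 3161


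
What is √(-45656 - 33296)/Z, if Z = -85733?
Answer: -2*I*√19738/85733 ≈ -0.0032774*I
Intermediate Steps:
√(-45656 - 33296)/Z = √(-45656 - 33296)/(-85733) = √(-78952)*(-1/85733) = (2*I*√19738)*(-1/85733) = -2*I*√19738/85733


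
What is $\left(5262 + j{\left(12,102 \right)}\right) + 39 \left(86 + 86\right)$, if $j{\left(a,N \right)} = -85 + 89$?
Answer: $11974$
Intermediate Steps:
$j{\left(a,N \right)} = 4$
$\left(5262 + j{\left(12,102 \right)}\right) + 39 \left(86 + 86\right) = \left(5262 + 4\right) + 39 \left(86 + 86\right) = 5266 + 39 \cdot 172 = 5266 + 6708 = 11974$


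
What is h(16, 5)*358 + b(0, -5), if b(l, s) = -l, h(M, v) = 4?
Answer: 1432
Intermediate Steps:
h(16, 5)*358 + b(0, -5) = 4*358 - 1*0 = 1432 + 0 = 1432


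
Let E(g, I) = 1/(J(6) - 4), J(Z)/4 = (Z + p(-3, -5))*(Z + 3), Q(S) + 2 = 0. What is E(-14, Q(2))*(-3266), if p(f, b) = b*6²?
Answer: 1633/3134 ≈ 0.52106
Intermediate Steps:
Q(S) = -2 (Q(S) = -2 + 0 = -2)
p(f, b) = 36*b (p(f, b) = b*36 = 36*b)
J(Z) = 4*(-180 + Z)*(3 + Z) (J(Z) = 4*((Z + 36*(-5))*(Z + 3)) = 4*((Z - 180)*(3 + Z)) = 4*((-180 + Z)*(3 + Z)) = 4*(-180 + Z)*(3 + Z))
E(g, I) = -1/6268 (E(g, I) = 1/((-2160 - 708*6 + 4*6²) - 4) = 1/((-2160 - 4248 + 4*36) - 4) = 1/((-2160 - 4248 + 144) - 4) = 1/(-6264 - 4) = 1/(-6268) = -1/6268)
E(-14, Q(2))*(-3266) = -1/6268*(-3266) = 1633/3134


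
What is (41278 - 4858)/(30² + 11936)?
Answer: 9105/3209 ≈ 2.8373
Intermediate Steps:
(41278 - 4858)/(30² + 11936) = 36420/(900 + 11936) = 36420/12836 = 36420*(1/12836) = 9105/3209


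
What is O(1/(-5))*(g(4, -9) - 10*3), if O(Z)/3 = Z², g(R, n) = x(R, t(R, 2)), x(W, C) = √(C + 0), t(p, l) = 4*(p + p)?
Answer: -18/5 + 12*√2/25 ≈ -2.9212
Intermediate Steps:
t(p, l) = 8*p (t(p, l) = 4*(2*p) = 8*p)
x(W, C) = √C
g(R, n) = 2*√2*√R (g(R, n) = √(8*R) = 2*√2*√R)
O(Z) = 3*Z²
O(1/(-5))*(g(4, -9) - 10*3) = (3*(1/(-5))²)*(2*√2*√4 - 10*3) = (3*(-⅕)²)*(2*√2*2 - 30) = (3*(1/25))*(4*√2 - 30) = 3*(-30 + 4*√2)/25 = -18/5 + 12*√2/25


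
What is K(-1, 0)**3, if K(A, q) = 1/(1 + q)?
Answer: 1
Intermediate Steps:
K(-1, 0)**3 = (1/(1 + 0))**3 = (1/1)**3 = 1**3 = 1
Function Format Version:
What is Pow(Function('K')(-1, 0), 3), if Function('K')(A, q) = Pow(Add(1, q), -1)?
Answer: 1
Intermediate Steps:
Pow(Function('K')(-1, 0), 3) = Pow(Pow(Add(1, 0), -1), 3) = Pow(Pow(1, -1), 3) = Pow(1, 3) = 1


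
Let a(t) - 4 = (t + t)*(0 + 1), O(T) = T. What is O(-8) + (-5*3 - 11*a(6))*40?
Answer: -7648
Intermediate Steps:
a(t) = 4 + 2*t (a(t) = 4 + (t + t)*(0 + 1) = 4 + (2*t)*1 = 4 + 2*t)
O(-8) + (-5*3 - 11*a(6))*40 = -8 + (-5*3 - 11*(4 + 2*6))*40 = -8 + (-15 - 11*(4 + 12))*40 = -8 + (-15 - 11*16)*40 = -8 + (-15 - 176)*40 = -8 - 191*40 = -8 - 7640 = -7648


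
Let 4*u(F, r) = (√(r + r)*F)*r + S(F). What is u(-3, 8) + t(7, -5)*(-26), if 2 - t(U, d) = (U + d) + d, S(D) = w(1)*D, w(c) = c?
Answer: -619/4 ≈ -154.75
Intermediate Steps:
S(D) = D (S(D) = 1*D = D)
t(U, d) = 2 - U - 2*d (t(U, d) = 2 - ((U + d) + d) = 2 - (U + 2*d) = 2 + (-U - 2*d) = 2 - U - 2*d)
u(F, r) = F/4 + F*√2*r^(3/2)/4 (u(F, r) = ((√(r + r)*F)*r + F)/4 = ((√(2*r)*F)*r + F)/4 = (((√2*√r)*F)*r + F)/4 = ((F*√2*√r)*r + F)/4 = (F*√2*r^(3/2) + F)/4 = (F + F*√2*r^(3/2))/4 = F/4 + F*√2*r^(3/2)/4)
u(-3, 8) + t(7, -5)*(-26) = (¼)*(-3)*(1 + √2*8^(3/2)) + (2 - 1*7 - 2*(-5))*(-26) = (¼)*(-3)*(1 + √2*(16*√2)) + (2 - 7 + 10)*(-26) = (¼)*(-3)*(1 + 32) + 5*(-26) = (¼)*(-3)*33 - 130 = -99/4 - 130 = -619/4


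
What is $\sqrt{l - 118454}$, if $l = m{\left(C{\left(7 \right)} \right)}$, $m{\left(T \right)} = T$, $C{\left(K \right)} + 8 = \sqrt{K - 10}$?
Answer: $\sqrt{-118462 + i \sqrt{3}} \approx 0.003 + 344.18 i$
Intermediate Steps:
$C{\left(K \right)} = -8 + \sqrt{-10 + K}$ ($C{\left(K \right)} = -8 + \sqrt{K - 10} = -8 + \sqrt{-10 + K}$)
$l = -8 + i \sqrt{3}$ ($l = -8 + \sqrt{-10 + 7} = -8 + \sqrt{-3} = -8 + i \sqrt{3} \approx -8.0 + 1.732 i$)
$\sqrt{l - 118454} = \sqrt{\left(-8 + i \sqrt{3}\right) - 118454} = \sqrt{-118462 + i \sqrt{3}}$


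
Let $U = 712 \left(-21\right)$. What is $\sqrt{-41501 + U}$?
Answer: $i \sqrt{56453} \approx 237.6 i$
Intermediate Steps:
$U = -14952$
$\sqrt{-41501 + U} = \sqrt{-41501 - 14952} = \sqrt{-56453} = i \sqrt{56453}$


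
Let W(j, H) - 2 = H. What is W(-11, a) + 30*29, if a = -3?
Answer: 869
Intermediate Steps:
W(j, H) = 2 + H
W(-11, a) + 30*29 = (2 - 3) + 30*29 = -1 + 870 = 869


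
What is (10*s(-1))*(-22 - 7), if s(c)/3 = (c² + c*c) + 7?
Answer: -7830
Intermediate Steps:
s(c) = 21 + 6*c² (s(c) = 3*((c² + c*c) + 7) = 3*((c² + c²) + 7) = 3*(2*c² + 7) = 3*(7 + 2*c²) = 21 + 6*c²)
(10*s(-1))*(-22 - 7) = (10*(21 + 6*(-1)²))*(-22 - 7) = (10*(21 + 6*1))*(-29) = (10*(21 + 6))*(-29) = (10*27)*(-29) = 270*(-29) = -7830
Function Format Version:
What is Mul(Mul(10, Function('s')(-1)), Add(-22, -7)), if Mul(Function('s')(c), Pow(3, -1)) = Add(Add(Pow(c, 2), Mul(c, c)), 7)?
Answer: -7830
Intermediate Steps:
Function('s')(c) = Add(21, Mul(6, Pow(c, 2))) (Function('s')(c) = Mul(3, Add(Add(Pow(c, 2), Mul(c, c)), 7)) = Mul(3, Add(Add(Pow(c, 2), Pow(c, 2)), 7)) = Mul(3, Add(Mul(2, Pow(c, 2)), 7)) = Mul(3, Add(7, Mul(2, Pow(c, 2)))) = Add(21, Mul(6, Pow(c, 2))))
Mul(Mul(10, Function('s')(-1)), Add(-22, -7)) = Mul(Mul(10, Add(21, Mul(6, Pow(-1, 2)))), Add(-22, -7)) = Mul(Mul(10, Add(21, Mul(6, 1))), -29) = Mul(Mul(10, Add(21, 6)), -29) = Mul(Mul(10, 27), -29) = Mul(270, -29) = -7830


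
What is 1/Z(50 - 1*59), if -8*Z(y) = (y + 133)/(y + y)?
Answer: 36/31 ≈ 1.1613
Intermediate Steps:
Z(y) = -(133 + y)/(16*y) (Z(y) = -(y + 133)/(8*(y + y)) = -(133 + y)/(8*(2*y)) = -(133 + y)*1/(2*y)/8 = -(133 + y)/(16*y))
1/Z(50 - 1*59) = 1/((-133 - (50 - 1*59))/(16*(50 - 1*59))) = 1/((-133 - (50 - 59))/(16*(50 - 59))) = 1/((1/16)*(-133 - 1*(-9))/(-9)) = 1/((1/16)*(-⅑)*(-133 + 9)) = 1/((1/16)*(-⅑)*(-124)) = 1/(31/36) = 36/31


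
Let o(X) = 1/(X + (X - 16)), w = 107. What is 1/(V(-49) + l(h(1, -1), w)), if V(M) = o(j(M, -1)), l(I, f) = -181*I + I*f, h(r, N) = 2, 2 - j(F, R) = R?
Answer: -10/1481 ≈ -0.0067522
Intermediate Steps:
j(F, R) = 2 - R
o(X) = 1/(-16 + 2*X) (o(X) = 1/(X + (-16 + X)) = 1/(-16 + 2*X))
V(M) = -⅒ (V(M) = 1/(2*(-8 + (2 - 1*(-1)))) = 1/(2*(-8 + (2 + 1))) = 1/(2*(-8 + 3)) = (½)/(-5) = (½)*(-⅕) = -⅒)
1/(V(-49) + l(h(1, -1), w)) = 1/(-⅒ + 2*(-181 + 107)) = 1/(-⅒ + 2*(-74)) = 1/(-⅒ - 148) = 1/(-1481/10) = -10/1481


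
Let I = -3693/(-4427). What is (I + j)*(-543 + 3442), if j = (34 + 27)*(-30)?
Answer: -23475281583/4427 ≈ -5.3028e+6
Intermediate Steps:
j = -1830 (j = 61*(-30) = -1830)
I = 3693/4427 (I = -3693*(-1/4427) = 3693/4427 ≈ 0.83420)
(I + j)*(-543 + 3442) = (3693/4427 - 1830)*(-543 + 3442) = -8097717/4427*2899 = -23475281583/4427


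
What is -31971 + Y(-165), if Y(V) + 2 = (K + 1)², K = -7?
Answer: -31937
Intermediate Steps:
Y(V) = 34 (Y(V) = -2 + (-7 + 1)² = -2 + (-6)² = -2 + 36 = 34)
-31971 + Y(-165) = -31971 + 34 = -31937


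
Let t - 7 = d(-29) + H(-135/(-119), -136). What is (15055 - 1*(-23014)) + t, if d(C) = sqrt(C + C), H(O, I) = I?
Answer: 37940 + I*sqrt(58) ≈ 37940.0 + 7.6158*I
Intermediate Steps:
d(C) = sqrt(2)*sqrt(C) (d(C) = sqrt(2*C) = sqrt(2)*sqrt(C))
t = -129 + I*sqrt(58) (t = 7 + (sqrt(2)*sqrt(-29) - 136) = 7 + (sqrt(2)*(I*sqrt(29)) - 136) = 7 + (I*sqrt(58) - 136) = 7 + (-136 + I*sqrt(58)) = -129 + I*sqrt(58) ≈ -129.0 + 7.6158*I)
(15055 - 1*(-23014)) + t = (15055 - 1*(-23014)) + (-129 + I*sqrt(58)) = (15055 + 23014) + (-129 + I*sqrt(58)) = 38069 + (-129 + I*sqrt(58)) = 37940 + I*sqrt(58)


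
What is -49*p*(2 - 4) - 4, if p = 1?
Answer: 94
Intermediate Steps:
-49*p*(2 - 4) - 4 = -49*(2 - 4) - 4 = -49*(-2) - 4 = 98 - 4 = 94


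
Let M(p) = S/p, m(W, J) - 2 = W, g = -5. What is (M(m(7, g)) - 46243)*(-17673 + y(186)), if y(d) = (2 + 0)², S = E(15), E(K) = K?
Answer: 2451114356/3 ≈ 8.1704e+8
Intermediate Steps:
m(W, J) = 2 + W
S = 15
y(d) = 4 (y(d) = 2² = 4)
M(p) = 15/p
(M(m(7, g)) - 46243)*(-17673 + y(186)) = (15/(2 + 7) - 46243)*(-17673 + 4) = (15/9 - 46243)*(-17669) = (15*(⅑) - 46243)*(-17669) = (5/3 - 46243)*(-17669) = -138724/3*(-17669) = 2451114356/3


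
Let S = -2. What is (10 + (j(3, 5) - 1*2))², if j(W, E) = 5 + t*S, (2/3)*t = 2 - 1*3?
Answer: 256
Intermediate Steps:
t = -3/2 (t = 3*(2 - 1*3)/2 = 3*(2 - 3)/2 = (3/2)*(-1) = -3/2 ≈ -1.5000)
j(W, E) = 8 (j(W, E) = 5 - 3/2*(-2) = 5 + 3 = 8)
(10 + (j(3, 5) - 1*2))² = (10 + (8 - 1*2))² = (10 + (8 - 2))² = (10 + 6)² = 16² = 256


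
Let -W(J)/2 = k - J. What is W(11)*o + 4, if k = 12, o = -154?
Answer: 312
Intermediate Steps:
W(J) = -24 + 2*J (W(J) = -2*(12 - J) = -24 + 2*J)
W(11)*o + 4 = (-24 + 2*11)*(-154) + 4 = (-24 + 22)*(-154) + 4 = -2*(-154) + 4 = 308 + 4 = 312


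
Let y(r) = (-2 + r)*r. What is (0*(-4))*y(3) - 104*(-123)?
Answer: 12792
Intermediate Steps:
y(r) = r*(-2 + r)
(0*(-4))*y(3) - 104*(-123) = (0*(-4))*(3*(-2 + 3)) - 104*(-123) = 0*(3*1) + 12792 = 0*3 + 12792 = 0 + 12792 = 12792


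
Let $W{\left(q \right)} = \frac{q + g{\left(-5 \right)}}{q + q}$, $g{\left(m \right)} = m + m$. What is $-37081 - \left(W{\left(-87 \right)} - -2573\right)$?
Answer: $- \frac{6899893}{174} \approx -39655.0$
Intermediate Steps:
$g{\left(m \right)} = 2 m$
$W{\left(q \right)} = \frac{-10 + q}{2 q}$ ($W{\left(q \right)} = \frac{q + 2 \left(-5\right)}{q + q} = \frac{q - 10}{2 q} = \left(-10 + q\right) \frac{1}{2 q} = \frac{-10 + q}{2 q}$)
$-37081 - \left(W{\left(-87 \right)} - -2573\right) = -37081 - \left(\frac{-10 - 87}{2 \left(-87\right)} - -2573\right) = -37081 - \left(\frac{1}{2} \left(- \frac{1}{87}\right) \left(-97\right) + 2573\right) = -37081 - \left(\frac{97}{174} + 2573\right) = -37081 - \frac{447799}{174} = - \frac{6899893}{174}$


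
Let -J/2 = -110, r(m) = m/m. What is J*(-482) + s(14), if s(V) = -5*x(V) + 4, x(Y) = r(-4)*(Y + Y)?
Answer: -106176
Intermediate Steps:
r(m) = 1
J = 220 (J = -2*(-110) = 220)
x(Y) = 2*Y (x(Y) = 1*(Y + Y) = 1*(2*Y) = 2*Y)
s(V) = 4 - 10*V (s(V) = -10*V + 4 = 4 - 10*V)
J*(-482) + s(14) = 220*(-482) + (4 - 10*14) = -106040 + (4 - 140) = -106040 - 136 = -106176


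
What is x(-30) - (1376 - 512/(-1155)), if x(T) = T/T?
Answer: -1588637/1155 ≈ -1375.4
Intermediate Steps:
x(T) = 1
x(-30) - (1376 - 512/(-1155)) = 1 - (1376 - 512/(-1155)) = 1 - (1376 - 512*(-1/1155)) = 1 - (1376 + 512/1155) = 1 - 1*1589792/1155 = 1 - 1589792/1155 = -1588637/1155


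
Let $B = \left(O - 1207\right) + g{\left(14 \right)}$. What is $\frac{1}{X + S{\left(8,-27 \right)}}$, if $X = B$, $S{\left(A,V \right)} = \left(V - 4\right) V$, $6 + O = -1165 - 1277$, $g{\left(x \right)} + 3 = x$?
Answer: $- \frac{1}{2807} \approx -0.00035625$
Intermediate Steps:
$g{\left(x \right)} = -3 + x$
$O = -2448$ ($O = -6 - 2442 = -2448$)
$S{\left(A,V \right)} = V \left(-4 + V\right)$ ($S{\left(A,V \right)} = \left(-4 + V\right) V = V \left(-4 + V\right)$)
$B = -3644$ ($B = \left(-2448 - 1207\right) + \left(-3 + 14\right) = -3655 + 11 = -3644$)
$X = -3644$
$\frac{1}{X + S{\left(8,-27 \right)}} = \frac{1}{-3644 - 27 \left(-4 - 27\right)} = \frac{1}{-3644 - -837} = \frac{1}{-3644 + 837} = \frac{1}{-2807} = - \frac{1}{2807}$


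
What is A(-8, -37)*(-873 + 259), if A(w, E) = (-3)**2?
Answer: -5526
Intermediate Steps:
A(w, E) = 9
A(-8, -37)*(-873 + 259) = 9*(-873 + 259) = 9*(-614) = -5526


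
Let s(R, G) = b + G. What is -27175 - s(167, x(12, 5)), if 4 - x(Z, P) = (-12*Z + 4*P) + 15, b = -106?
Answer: -27182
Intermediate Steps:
x(Z, P) = -11 - 4*P + 12*Z (x(Z, P) = 4 - ((-12*Z + 4*P) + 15) = 4 - (15 - 12*Z + 4*P) = 4 + (-15 - 4*P + 12*Z) = -11 - 4*P + 12*Z)
s(R, G) = -106 + G
-27175 - s(167, x(12, 5)) = -27175 - (-106 + (-11 - 4*5 + 12*12)) = -27175 - (-106 + (-11 - 20 + 144)) = -27175 - (-106 + 113) = -27175 - 1*7 = -27175 - 7 = -27182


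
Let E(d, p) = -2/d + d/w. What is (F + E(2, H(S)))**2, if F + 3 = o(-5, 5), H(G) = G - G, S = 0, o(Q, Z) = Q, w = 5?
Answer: 1849/25 ≈ 73.960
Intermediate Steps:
H(G) = 0
E(d, p) = -2/d + d/5
F = -8 (F = -3 - 5 = -8)
(F + E(2, H(S)))**2 = (-8 + (-2/2 + (1/5)*2))**2 = (-8 + (-2*1/2 + 2/5))**2 = (-8 + (-1 + 2/5))**2 = (-8 - 3/5)**2 = (-43/5)**2 = 1849/25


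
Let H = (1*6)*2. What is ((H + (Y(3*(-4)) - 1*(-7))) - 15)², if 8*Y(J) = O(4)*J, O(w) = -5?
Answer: 529/4 ≈ 132.25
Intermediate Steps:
H = 12 (H = 6*2 = 12)
Y(J) = -5*J/8 (Y(J) = (-5*J)/8 = -5*J/8)
((H + (Y(3*(-4)) - 1*(-7))) - 15)² = ((12 + (-15*(-4)/8 - 1*(-7))) - 15)² = ((12 + (-5/8*(-12) + 7)) - 15)² = ((12 + (15/2 + 7)) - 15)² = ((12 + 29/2) - 15)² = (53/2 - 15)² = (23/2)² = 529/4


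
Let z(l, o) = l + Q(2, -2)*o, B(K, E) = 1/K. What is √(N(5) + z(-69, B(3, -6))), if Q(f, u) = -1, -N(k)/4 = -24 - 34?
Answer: 2*√366/3 ≈ 12.754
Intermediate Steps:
N(k) = 232 (N(k) = -4*(-24 - 34) = -4*(-58) = 232)
z(l, o) = l - o
√(N(5) + z(-69, B(3, -6))) = √(232 + (-69 - 1/3)) = √(232 + (-69 - 1*⅓)) = √(232 + (-69 - ⅓)) = √(232 - 208/3) = √(488/3) = 2*√366/3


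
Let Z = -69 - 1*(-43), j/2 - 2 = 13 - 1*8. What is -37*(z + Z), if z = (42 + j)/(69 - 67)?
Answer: -74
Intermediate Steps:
j = 14 (j = 4 + 2*(13 - 1*8) = 4 + 2*(13 - 8) = 4 + 2*5 = 4 + 10 = 14)
Z = -26 (Z = -69 + 43 = -26)
z = 28 (z = (42 + 14)/(69 - 67) = 56/2 = 56*(½) = 28)
-37*(z + Z) = -37*(28 - 26) = -37*2 = -74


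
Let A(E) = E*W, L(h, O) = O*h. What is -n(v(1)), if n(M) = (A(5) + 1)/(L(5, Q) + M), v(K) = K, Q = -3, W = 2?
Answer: 11/14 ≈ 0.78571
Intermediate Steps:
A(E) = 2*E (A(E) = E*2 = 2*E)
n(M) = 11/(-15 + M) (n(M) = (2*5 + 1)/(-3*5 + M) = (10 + 1)/(-15 + M) = 11/(-15 + M))
-n(v(1)) = -11/(-15 + 1) = -11/(-14) = -11*(-1)/14 = -1*(-11/14) = 11/14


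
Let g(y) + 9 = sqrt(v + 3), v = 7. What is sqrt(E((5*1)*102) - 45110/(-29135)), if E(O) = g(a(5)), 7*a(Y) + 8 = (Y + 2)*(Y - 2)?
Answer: sqrt(-253014167 + 33953929*sqrt(10))/5827 ≈ 2.0711*I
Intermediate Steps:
a(Y) = -8/7 + (-2 + Y)*(2 + Y)/7 (a(Y) = -8/7 + ((Y + 2)*(Y - 2))/7 = -8/7 + ((2 + Y)*(-2 + Y))/7 = -8/7 + ((-2 + Y)*(2 + Y))/7 = -8/7 + (-2 + Y)*(2 + Y)/7)
g(y) = -9 + sqrt(10) (g(y) = -9 + sqrt(7 + 3) = -9 + sqrt(10))
E(O) = -9 + sqrt(10)
sqrt(E((5*1)*102) - 45110/(-29135)) = sqrt((-9 + sqrt(10)) - 45110/(-29135)) = sqrt((-9 + sqrt(10)) - 45110*(-1/29135)) = sqrt((-9 + sqrt(10)) + 9022/5827) = sqrt(-43421/5827 + sqrt(10))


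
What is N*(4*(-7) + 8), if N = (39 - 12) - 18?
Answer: -180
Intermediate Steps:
N = 9 (N = 27 - 18 = 9)
N*(4*(-7) + 8) = 9*(4*(-7) + 8) = 9*(-28 + 8) = 9*(-20) = -180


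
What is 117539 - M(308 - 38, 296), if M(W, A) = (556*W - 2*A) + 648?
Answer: -32637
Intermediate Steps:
M(W, A) = 648 - 2*A + 556*W (M(W, A) = (-2*A + 556*W) + 648 = 648 - 2*A + 556*W)
117539 - M(308 - 38, 296) = 117539 - (648 - 2*296 + 556*(308 - 38)) = 117539 - (648 - 592 + 556*270) = 117539 - (648 - 592 + 150120) = 117539 - 1*150176 = 117539 - 150176 = -32637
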